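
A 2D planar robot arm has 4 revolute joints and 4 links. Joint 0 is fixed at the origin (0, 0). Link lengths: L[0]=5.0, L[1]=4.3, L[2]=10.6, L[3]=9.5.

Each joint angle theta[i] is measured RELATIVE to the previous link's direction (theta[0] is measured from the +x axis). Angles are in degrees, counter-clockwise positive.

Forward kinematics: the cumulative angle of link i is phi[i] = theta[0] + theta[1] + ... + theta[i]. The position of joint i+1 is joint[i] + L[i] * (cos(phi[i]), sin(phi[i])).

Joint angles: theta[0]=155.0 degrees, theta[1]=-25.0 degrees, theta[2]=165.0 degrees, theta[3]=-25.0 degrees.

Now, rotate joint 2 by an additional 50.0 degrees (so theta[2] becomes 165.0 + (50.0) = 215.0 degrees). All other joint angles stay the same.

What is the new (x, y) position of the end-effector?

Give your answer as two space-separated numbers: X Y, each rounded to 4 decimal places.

joint[0] = (0.0000, 0.0000)  (base)
link 0: phi[0] = 155 = 155 deg
  cos(155 deg) = -0.9063, sin(155 deg) = 0.4226
  joint[1] = (0.0000, 0.0000) + 5 * (-0.9063, 0.4226) = (0.0000 + -4.5315, 0.0000 + 2.1131) = (-4.5315, 2.1131)
link 1: phi[1] = 155 + -25 = 130 deg
  cos(130 deg) = -0.6428, sin(130 deg) = 0.7660
  joint[2] = (-4.5315, 2.1131) + 4.3 * (-0.6428, 0.7660) = (-4.5315 + -2.7640, 2.1131 + 3.2940) = (-7.2955, 5.4071)
link 2: phi[2] = 155 + -25 + 215 = 345 deg
  cos(345 deg) = 0.9659, sin(345 deg) = -0.2588
  joint[3] = (-7.2955, 5.4071) + 10.6 * (0.9659, -0.2588) = (-7.2955 + 10.2388, 5.4071 + -2.7435) = (2.9433, 2.6636)
link 3: phi[3] = 155 + -25 + 215 + -25 = 320 deg
  cos(320 deg) = 0.7660, sin(320 deg) = -0.6428
  joint[4] = (2.9433, 2.6636) + 9.5 * (0.7660, -0.6428) = (2.9433 + 7.2774, 2.6636 + -6.1065) = (10.2207, -3.4429)
End effector: (10.2207, -3.4429)

Answer: 10.2207 -3.4429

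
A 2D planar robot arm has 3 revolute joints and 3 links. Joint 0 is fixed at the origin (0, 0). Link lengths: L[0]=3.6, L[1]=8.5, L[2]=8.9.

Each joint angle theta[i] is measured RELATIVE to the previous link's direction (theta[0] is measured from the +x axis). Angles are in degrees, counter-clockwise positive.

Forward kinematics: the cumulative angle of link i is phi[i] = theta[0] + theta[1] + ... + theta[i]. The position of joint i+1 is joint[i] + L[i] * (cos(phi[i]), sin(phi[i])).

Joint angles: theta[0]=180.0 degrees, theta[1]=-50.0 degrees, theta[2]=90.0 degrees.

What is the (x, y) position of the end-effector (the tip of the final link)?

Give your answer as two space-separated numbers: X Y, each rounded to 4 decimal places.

joint[0] = (0.0000, 0.0000)  (base)
link 0: phi[0] = 180 = 180 deg
  cos(180 deg) = -1.0000, sin(180 deg) = 0.0000
  joint[1] = (0.0000, 0.0000) + 3.6 * (-1.0000, 0.0000) = (0.0000 + -3.6000, 0.0000 + 0.0000) = (-3.6000, 0.0000)
link 1: phi[1] = 180 + -50 = 130 deg
  cos(130 deg) = -0.6428, sin(130 deg) = 0.7660
  joint[2] = (-3.6000, 0.0000) + 8.5 * (-0.6428, 0.7660) = (-3.6000 + -5.4637, 0.0000 + 6.5114) = (-9.0637, 6.5114)
link 2: phi[2] = 180 + -50 + 90 = 220 deg
  cos(220 deg) = -0.7660, sin(220 deg) = -0.6428
  joint[3] = (-9.0637, 6.5114) + 8.9 * (-0.7660, -0.6428) = (-9.0637 + -6.8178, 6.5114 + -5.7208) = (-15.8815, 0.7906)
End effector: (-15.8815, 0.7906)

Answer: -15.8815 0.7906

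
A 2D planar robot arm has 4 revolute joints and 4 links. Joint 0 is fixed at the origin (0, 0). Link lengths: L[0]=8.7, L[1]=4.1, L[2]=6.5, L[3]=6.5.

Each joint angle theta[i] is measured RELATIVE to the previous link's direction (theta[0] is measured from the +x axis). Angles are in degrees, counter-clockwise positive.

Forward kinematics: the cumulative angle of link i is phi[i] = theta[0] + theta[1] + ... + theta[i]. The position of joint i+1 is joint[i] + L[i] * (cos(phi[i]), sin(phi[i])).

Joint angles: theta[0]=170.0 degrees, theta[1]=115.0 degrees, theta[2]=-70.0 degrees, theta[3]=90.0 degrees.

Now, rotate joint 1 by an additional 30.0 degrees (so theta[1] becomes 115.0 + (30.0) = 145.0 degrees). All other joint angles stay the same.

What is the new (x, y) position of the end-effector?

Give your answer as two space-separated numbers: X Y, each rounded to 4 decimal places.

Answer: -2.5247 -10.0264

Derivation:
joint[0] = (0.0000, 0.0000)  (base)
link 0: phi[0] = 170 = 170 deg
  cos(170 deg) = -0.9848, sin(170 deg) = 0.1736
  joint[1] = (0.0000, 0.0000) + 8.7 * (-0.9848, 0.1736) = (0.0000 + -8.5678, 0.0000 + 1.5107) = (-8.5678, 1.5107)
link 1: phi[1] = 170 + 145 = 315 deg
  cos(315 deg) = 0.7071, sin(315 deg) = -0.7071
  joint[2] = (-8.5678, 1.5107) + 4.1 * (0.7071, -0.7071) = (-8.5678 + 2.8991, 1.5107 + -2.8991) = (-5.6687, -1.3884)
link 2: phi[2] = 170 + 145 + -70 = 245 deg
  cos(245 deg) = -0.4226, sin(245 deg) = -0.9063
  joint[3] = (-5.6687, -1.3884) + 6.5 * (-0.4226, -0.9063) = (-5.6687 + -2.7470, -1.3884 + -5.8910) = (-8.4157, -7.2794)
link 3: phi[3] = 170 + 145 + -70 + 90 = 335 deg
  cos(335 deg) = 0.9063, sin(335 deg) = -0.4226
  joint[4] = (-8.4157, -7.2794) + 6.5 * (0.9063, -0.4226) = (-8.4157 + 5.8910, -7.2794 + -2.7470) = (-2.5247, -10.0264)
End effector: (-2.5247, -10.0264)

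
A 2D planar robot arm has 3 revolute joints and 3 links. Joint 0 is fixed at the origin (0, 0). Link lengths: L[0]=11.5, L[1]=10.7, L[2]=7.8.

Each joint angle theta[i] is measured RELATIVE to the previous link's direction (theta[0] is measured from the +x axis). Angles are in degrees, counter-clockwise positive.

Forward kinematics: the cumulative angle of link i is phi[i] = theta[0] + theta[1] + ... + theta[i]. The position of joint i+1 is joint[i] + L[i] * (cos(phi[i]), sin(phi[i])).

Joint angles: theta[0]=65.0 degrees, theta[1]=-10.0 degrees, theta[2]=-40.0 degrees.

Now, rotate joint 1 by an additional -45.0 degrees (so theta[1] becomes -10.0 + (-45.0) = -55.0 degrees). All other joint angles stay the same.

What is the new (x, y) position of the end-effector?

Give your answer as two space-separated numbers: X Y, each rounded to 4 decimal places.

joint[0] = (0.0000, 0.0000)  (base)
link 0: phi[0] = 65 = 65 deg
  cos(65 deg) = 0.4226, sin(65 deg) = 0.9063
  joint[1] = (0.0000, 0.0000) + 11.5 * (0.4226, 0.9063) = (0.0000 + 4.8601, 0.0000 + 10.4225) = (4.8601, 10.4225)
link 1: phi[1] = 65 + -55 = 10 deg
  cos(10 deg) = 0.9848, sin(10 deg) = 0.1736
  joint[2] = (4.8601, 10.4225) + 10.7 * (0.9848, 0.1736) = (4.8601 + 10.5374, 10.4225 + 1.8580) = (15.3976, 12.2806)
link 2: phi[2] = 65 + -55 + -40 = -30 deg
  cos(-30 deg) = 0.8660, sin(-30 deg) = -0.5000
  joint[3] = (15.3976, 12.2806) + 7.8 * (0.8660, -0.5000) = (15.3976 + 6.7550, 12.2806 + -3.9000) = (22.1526, 8.3806)
End effector: (22.1526, 8.3806)

Answer: 22.1526 8.3806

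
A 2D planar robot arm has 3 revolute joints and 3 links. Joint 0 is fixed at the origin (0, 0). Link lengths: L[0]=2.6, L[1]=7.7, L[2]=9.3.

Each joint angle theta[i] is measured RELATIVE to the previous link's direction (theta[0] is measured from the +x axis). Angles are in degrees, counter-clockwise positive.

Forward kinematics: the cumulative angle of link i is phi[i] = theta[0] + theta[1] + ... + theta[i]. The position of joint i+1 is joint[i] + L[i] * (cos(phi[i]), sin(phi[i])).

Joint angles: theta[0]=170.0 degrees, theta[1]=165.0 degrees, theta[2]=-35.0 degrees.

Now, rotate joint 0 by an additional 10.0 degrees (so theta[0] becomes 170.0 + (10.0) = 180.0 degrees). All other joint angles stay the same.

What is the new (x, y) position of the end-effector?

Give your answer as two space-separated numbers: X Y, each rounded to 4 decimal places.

Answer: 10.8156 -9.1171

Derivation:
joint[0] = (0.0000, 0.0000)  (base)
link 0: phi[0] = 180 = 180 deg
  cos(180 deg) = -1.0000, sin(180 deg) = 0.0000
  joint[1] = (0.0000, 0.0000) + 2.6 * (-1.0000, 0.0000) = (0.0000 + -2.6000, 0.0000 + 0.0000) = (-2.6000, 0.0000)
link 1: phi[1] = 180 + 165 = 345 deg
  cos(345 deg) = 0.9659, sin(345 deg) = -0.2588
  joint[2] = (-2.6000, 0.0000) + 7.7 * (0.9659, -0.2588) = (-2.6000 + 7.4376, 0.0000 + -1.9929) = (4.8376, -1.9929)
link 2: phi[2] = 180 + 165 + -35 = 310 deg
  cos(310 deg) = 0.6428, sin(310 deg) = -0.7660
  joint[3] = (4.8376, -1.9929) + 9.3 * (0.6428, -0.7660) = (4.8376 + 5.9779, -1.9929 + -7.1242) = (10.8156, -9.1171)
End effector: (10.8156, -9.1171)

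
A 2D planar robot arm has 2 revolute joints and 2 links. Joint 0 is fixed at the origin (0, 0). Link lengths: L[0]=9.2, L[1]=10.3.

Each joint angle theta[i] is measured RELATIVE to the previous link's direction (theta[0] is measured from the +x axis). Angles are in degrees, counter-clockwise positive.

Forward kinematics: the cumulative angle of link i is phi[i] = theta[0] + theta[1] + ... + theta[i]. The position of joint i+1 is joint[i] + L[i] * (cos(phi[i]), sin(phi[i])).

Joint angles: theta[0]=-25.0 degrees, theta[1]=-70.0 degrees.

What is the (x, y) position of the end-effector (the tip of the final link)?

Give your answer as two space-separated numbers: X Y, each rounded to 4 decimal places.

joint[0] = (0.0000, 0.0000)  (base)
link 0: phi[0] = -25 = -25 deg
  cos(-25 deg) = 0.9063, sin(-25 deg) = -0.4226
  joint[1] = (0.0000, 0.0000) + 9.2 * (0.9063, -0.4226) = (0.0000 + 8.3380, 0.0000 + -3.8881) = (8.3380, -3.8881)
link 1: phi[1] = -25 + -70 = -95 deg
  cos(-95 deg) = -0.0872, sin(-95 deg) = -0.9962
  joint[2] = (8.3380, -3.8881) + 10.3 * (-0.0872, -0.9962) = (8.3380 + -0.8977, -3.8881 + -10.2608) = (7.4403, -14.1489)
End effector: (7.4403, -14.1489)

Answer: 7.4403 -14.1489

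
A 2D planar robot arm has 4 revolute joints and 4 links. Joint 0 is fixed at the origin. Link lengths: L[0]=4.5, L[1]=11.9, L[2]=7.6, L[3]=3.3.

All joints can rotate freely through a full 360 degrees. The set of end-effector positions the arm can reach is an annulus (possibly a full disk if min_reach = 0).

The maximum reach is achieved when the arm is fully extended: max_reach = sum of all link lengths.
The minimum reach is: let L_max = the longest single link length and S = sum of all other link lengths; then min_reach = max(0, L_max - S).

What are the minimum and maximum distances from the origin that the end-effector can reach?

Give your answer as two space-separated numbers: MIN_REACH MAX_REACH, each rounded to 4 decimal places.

Answer: 0.0000 27.3000

Derivation:
Link lengths: [4.5, 11.9, 7.6, 3.3]
max_reach = 4.5 + 11.9 + 7.6 + 3.3 = 27.3
L_max = max([4.5, 11.9, 7.6, 3.3]) = 11.9
S (sum of others) = 27.3 - 11.9 = 15.4
min_reach = max(0, 11.9 - 15.4) = max(0, -3.5) = 0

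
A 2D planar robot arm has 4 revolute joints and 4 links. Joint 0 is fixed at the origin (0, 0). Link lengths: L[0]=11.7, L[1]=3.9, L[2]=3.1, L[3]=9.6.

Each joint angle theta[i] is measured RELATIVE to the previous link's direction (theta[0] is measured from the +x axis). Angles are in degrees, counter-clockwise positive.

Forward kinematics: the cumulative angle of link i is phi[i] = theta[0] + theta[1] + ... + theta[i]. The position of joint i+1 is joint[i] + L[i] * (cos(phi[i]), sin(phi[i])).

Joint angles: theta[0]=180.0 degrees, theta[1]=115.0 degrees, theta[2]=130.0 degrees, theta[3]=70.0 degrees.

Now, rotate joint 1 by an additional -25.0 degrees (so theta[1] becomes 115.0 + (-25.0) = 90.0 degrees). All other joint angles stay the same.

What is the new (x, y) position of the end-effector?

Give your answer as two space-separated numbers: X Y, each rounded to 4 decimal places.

joint[0] = (0.0000, 0.0000)  (base)
link 0: phi[0] = 180 = 180 deg
  cos(180 deg) = -1.0000, sin(180 deg) = 0.0000
  joint[1] = (0.0000, 0.0000) + 11.7 * (-1.0000, 0.0000) = (0.0000 + -11.7000, 0.0000 + 0.0000) = (-11.7000, 0.0000)
link 1: phi[1] = 180 + 90 = 270 deg
  cos(270 deg) = -0.0000, sin(270 deg) = -1.0000
  joint[2] = (-11.7000, 0.0000) + 3.9 * (-0.0000, -1.0000) = (-11.7000 + -0.0000, 0.0000 + -3.9000) = (-11.7000, -3.9000)
link 2: phi[2] = 180 + 90 + 130 = 400 deg
  cos(400 deg) = 0.7660, sin(400 deg) = 0.6428
  joint[3] = (-11.7000, -3.9000) + 3.1 * (0.7660, 0.6428) = (-11.7000 + 2.3747, -3.9000 + 1.9926) = (-9.3253, -1.9074)
link 3: phi[3] = 180 + 90 + 130 + 70 = 470 deg
  cos(470 deg) = -0.3420, sin(470 deg) = 0.9397
  joint[4] = (-9.3253, -1.9074) + 9.6 * (-0.3420, 0.9397) = (-9.3253 + -3.2834, -1.9074 + 9.0210) = (-12.6087, 7.1137)
End effector: (-12.6087, 7.1137)

Answer: -12.6087 7.1137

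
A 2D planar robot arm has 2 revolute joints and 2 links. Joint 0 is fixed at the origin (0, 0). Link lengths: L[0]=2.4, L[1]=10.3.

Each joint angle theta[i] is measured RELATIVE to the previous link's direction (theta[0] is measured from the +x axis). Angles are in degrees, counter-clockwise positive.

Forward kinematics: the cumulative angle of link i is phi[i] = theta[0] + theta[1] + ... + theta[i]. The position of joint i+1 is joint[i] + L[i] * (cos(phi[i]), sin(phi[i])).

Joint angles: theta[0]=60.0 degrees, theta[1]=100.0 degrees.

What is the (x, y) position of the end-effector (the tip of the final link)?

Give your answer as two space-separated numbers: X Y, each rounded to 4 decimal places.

Answer: -8.4788 5.6013

Derivation:
joint[0] = (0.0000, 0.0000)  (base)
link 0: phi[0] = 60 = 60 deg
  cos(60 deg) = 0.5000, sin(60 deg) = 0.8660
  joint[1] = (0.0000, 0.0000) + 2.4 * (0.5000, 0.8660) = (0.0000 + 1.2000, 0.0000 + 2.0785) = (1.2000, 2.0785)
link 1: phi[1] = 60 + 100 = 160 deg
  cos(160 deg) = -0.9397, sin(160 deg) = 0.3420
  joint[2] = (1.2000, 2.0785) + 10.3 * (-0.9397, 0.3420) = (1.2000 + -9.6788, 2.0785 + 3.5228) = (-8.4788, 5.6013)
End effector: (-8.4788, 5.6013)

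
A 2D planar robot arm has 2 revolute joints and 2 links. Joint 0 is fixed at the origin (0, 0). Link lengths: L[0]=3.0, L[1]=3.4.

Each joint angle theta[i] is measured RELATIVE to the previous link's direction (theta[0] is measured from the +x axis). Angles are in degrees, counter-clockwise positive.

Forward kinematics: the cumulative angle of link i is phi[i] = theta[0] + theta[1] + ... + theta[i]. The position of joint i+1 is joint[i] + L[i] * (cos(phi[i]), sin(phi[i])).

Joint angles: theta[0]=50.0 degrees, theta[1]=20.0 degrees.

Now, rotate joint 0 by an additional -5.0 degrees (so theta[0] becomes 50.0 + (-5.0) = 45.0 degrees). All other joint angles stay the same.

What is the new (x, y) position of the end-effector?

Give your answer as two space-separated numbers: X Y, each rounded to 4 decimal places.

Answer: 3.5582 5.2028

Derivation:
joint[0] = (0.0000, 0.0000)  (base)
link 0: phi[0] = 45 = 45 deg
  cos(45 deg) = 0.7071, sin(45 deg) = 0.7071
  joint[1] = (0.0000, 0.0000) + 3 * (0.7071, 0.7071) = (0.0000 + 2.1213, 0.0000 + 2.1213) = (2.1213, 2.1213)
link 1: phi[1] = 45 + 20 = 65 deg
  cos(65 deg) = 0.4226, sin(65 deg) = 0.9063
  joint[2] = (2.1213, 2.1213) + 3.4 * (0.4226, 0.9063) = (2.1213 + 1.4369, 2.1213 + 3.0814) = (3.5582, 5.2028)
End effector: (3.5582, 5.2028)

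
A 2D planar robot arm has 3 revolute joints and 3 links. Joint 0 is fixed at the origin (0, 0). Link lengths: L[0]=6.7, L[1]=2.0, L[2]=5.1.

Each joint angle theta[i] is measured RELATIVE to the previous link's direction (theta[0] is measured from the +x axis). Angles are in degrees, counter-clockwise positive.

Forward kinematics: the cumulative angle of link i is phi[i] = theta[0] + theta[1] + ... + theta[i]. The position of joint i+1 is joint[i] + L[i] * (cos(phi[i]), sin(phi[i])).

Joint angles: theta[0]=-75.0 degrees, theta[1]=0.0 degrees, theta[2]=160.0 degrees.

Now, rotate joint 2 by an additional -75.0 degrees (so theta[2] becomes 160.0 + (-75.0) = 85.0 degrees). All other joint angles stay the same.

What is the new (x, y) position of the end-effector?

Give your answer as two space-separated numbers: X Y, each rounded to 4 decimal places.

joint[0] = (0.0000, 0.0000)  (base)
link 0: phi[0] = -75 = -75 deg
  cos(-75 deg) = 0.2588, sin(-75 deg) = -0.9659
  joint[1] = (0.0000, 0.0000) + 6.7 * (0.2588, -0.9659) = (0.0000 + 1.7341, 0.0000 + -6.4717) = (1.7341, -6.4717)
link 1: phi[1] = -75 + 0 = -75 deg
  cos(-75 deg) = 0.2588, sin(-75 deg) = -0.9659
  joint[2] = (1.7341, -6.4717) + 2 * (0.2588, -0.9659) = (1.7341 + 0.5176, -6.4717 + -1.9319) = (2.2517, -8.4036)
link 2: phi[2] = -75 + 0 + 85 = 10 deg
  cos(10 deg) = 0.9848, sin(10 deg) = 0.1736
  joint[3] = (2.2517, -8.4036) + 5.1 * (0.9848, 0.1736) = (2.2517 + 5.0225, -8.4036 + 0.8856) = (7.2742, -7.5179)
End effector: (7.2742, -7.5179)

Answer: 7.2742 -7.5179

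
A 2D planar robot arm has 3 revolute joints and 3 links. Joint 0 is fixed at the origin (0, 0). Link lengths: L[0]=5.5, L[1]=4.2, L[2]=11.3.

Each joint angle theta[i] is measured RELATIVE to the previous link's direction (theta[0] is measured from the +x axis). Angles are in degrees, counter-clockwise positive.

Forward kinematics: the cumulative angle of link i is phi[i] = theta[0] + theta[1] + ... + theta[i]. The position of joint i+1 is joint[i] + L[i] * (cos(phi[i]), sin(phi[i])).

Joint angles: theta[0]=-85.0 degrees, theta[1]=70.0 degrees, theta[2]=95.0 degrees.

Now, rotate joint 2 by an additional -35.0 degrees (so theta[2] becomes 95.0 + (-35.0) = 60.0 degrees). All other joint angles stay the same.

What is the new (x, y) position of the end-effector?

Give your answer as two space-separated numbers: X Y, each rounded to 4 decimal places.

Answer: 12.5266 1.4242

Derivation:
joint[0] = (0.0000, 0.0000)  (base)
link 0: phi[0] = -85 = -85 deg
  cos(-85 deg) = 0.0872, sin(-85 deg) = -0.9962
  joint[1] = (0.0000, 0.0000) + 5.5 * (0.0872, -0.9962) = (0.0000 + 0.4794, 0.0000 + -5.4791) = (0.4794, -5.4791)
link 1: phi[1] = -85 + 70 = -15 deg
  cos(-15 deg) = 0.9659, sin(-15 deg) = -0.2588
  joint[2] = (0.4794, -5.4791) + 4.2 * (0.9659, -0.2588) = (0.4794 + 4.0569, -5.4791 + -1.0870) = (4.5362, -6.5661)
link 2: phi[2] = -85 + 70 + 60 = 45 deg
  cos(45 deg) = 0.7071, sin(45 deg) = 0.7071
  joint[3] = (4.5362, -6.5661) + 11.3 * (0.7071, 0.7071) = (4.5362 + 7.9903, -6.5661 + 7.9903) = (12.5266, 1.4242)
End effector: (12.5266, 1.4242)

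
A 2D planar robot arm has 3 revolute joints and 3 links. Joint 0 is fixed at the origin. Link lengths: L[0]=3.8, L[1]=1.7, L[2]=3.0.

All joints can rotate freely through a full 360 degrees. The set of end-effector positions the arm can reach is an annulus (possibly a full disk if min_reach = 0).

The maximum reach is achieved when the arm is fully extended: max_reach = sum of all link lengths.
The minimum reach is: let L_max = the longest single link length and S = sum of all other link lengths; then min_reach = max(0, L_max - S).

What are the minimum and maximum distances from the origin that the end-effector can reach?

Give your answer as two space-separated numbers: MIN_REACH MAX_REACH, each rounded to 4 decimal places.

Link lengths: [3.8, 1.7, 3.0]
max_reach = 3.8 + 1.7 + 3 = 8.5
L_max = max([3.8, 1.7, 3.0]) = 3.8
S (sum of others) = 8.5 - 3.8 = 4.7
min_reach = max(0, 3.8 - 4.7) = max(0, -0.9) = 0

Answer: 0.0000 8.5000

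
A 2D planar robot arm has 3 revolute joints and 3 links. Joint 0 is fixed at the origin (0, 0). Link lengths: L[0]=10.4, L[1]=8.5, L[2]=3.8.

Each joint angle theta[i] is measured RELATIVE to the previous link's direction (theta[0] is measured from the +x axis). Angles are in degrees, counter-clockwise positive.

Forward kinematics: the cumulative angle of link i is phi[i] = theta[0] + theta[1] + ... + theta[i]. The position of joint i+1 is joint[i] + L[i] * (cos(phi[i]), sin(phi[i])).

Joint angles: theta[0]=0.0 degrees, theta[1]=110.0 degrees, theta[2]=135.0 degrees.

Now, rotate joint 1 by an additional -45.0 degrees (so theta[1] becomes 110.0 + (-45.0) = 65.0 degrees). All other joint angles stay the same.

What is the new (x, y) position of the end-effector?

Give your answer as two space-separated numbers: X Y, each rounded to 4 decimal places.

joint[0] = (0.0000, 0.0000)  (base)
link 0: phi[0] = 0 = 0 deg
  cos(0 deg) = 1.0000, sin(0 deg) = 0.0000
  joint[1] = (0.0000, 0.0000) + 10.4 * (1.0000, 0.0000) = (0.0000 + 10.4000, 0.0000 + 0.0000) = (10.4000, 0.0000)
link 1: phi[1] = 0 + 65 = 65 deg
  cos(65 deg) = 0.4226, sin(65 deg) = 0.9063
  joint[2] = (10.4000, 0.0000) + 8.5 * (0.4226, 0.9063) = (10.4000 + 3.5923, 0.0000 + 7.7036) = (13.9923, 7.7036)
link 2: phi[2] = 0 + 65 + 135 = 200 deg
  cos(200 deg) = -0.9397, sin(200 deg) = -0.3420
  joint[3] = (13.9923, 7.7036) + 3.8 * (-0.9397, -0.3420) = (13.9923 + -3.5708, 7.7036 + -1.2997) = (10.4214, 6.4039)
End effector: (10.4214, 6.4039)

Answer: 10.4214 6.4039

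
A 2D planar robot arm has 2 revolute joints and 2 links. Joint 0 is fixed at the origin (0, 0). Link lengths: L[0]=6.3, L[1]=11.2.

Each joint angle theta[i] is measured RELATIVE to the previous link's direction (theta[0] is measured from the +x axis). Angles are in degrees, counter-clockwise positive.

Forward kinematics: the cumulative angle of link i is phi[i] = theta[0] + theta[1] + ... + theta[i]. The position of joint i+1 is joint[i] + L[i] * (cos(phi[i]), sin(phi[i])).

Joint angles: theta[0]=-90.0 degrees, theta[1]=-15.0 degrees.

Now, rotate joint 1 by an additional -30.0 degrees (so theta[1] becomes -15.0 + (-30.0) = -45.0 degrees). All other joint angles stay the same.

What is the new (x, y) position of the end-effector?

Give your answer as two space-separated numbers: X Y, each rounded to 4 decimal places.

joint[0] = (0.0000, 0.0000)  (base)
link 0: phi[0] = -90 = -90 deg
  cos(-90 deg) = 0.0000, sin(-90 deg) = -1.0000
  joint[1] = (0.0000, 0.0000) + 6.3 * (0.0000, -1.0000) = (0.0000 + 0.0000, 0.0000 + -6.3000) = (0.0000, -6.3000)
link 1: phi[1] = -90 + -45 = -135 deg
  cos(-135 deg) = -0.7071, sin(-135 deg) = -0.7071
  joint[2] = (0.0000, -6.3000) + 11.2 * (-0.7071, -0.7071) = (0.0000 + -7.9196, -6.3000 + -7.9196) = (-7.9196, -14.2196)
End effector: (-7.9196, -14.2196)

Answer: -7.9196 -14.2196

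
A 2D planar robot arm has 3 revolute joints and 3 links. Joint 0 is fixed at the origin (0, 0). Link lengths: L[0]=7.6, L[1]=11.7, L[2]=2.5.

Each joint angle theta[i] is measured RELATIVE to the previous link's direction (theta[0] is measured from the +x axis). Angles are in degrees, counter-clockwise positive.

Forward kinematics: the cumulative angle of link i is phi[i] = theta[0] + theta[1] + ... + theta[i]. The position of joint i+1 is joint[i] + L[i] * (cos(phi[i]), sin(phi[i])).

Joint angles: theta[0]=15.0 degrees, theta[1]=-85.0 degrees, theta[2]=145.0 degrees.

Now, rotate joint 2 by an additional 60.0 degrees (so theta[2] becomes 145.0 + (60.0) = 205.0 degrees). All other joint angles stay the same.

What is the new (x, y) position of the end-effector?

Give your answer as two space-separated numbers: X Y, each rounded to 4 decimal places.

joint[0] = (0.0000, 0.0000)  (base)
link 0: phi[0] = 15 = 15 deg
  cos(15 deg) = 0.9659, sin(15 deg) = 0.2588
  joint[1] = (0.0000, 0.0000) + 7.6 * (0.9659, 0.2588) = (0.0000 + 7.3410, 0.0000 + 1.9670) = (7.3410, 1.9670)
link 1: phi[1] = 15 + -85 = -70 deg
  cos(-70 deg) = 0.3420, sin(-70 deg) = -0.9397
  joint[2] = (7.3410, 1.9670) + 11.7 * (0.3420, -0.9397) = (7.3410 + 4.0016, 1.9670 + -10.9944) = (11.3427, -9.0274)
link 2: phi[2] = 15 + -85 + 205 = 135 deg
  cos(135 deg) = -0.7071, sin(135 deg) = 0.7071
  joint[3] = (11.3427, -9.0274) + 2.5 * (-0.7071, 0.7071) = (11.3427 + -1.7678, -9.0274 + 1.7678) = (9.5749, -7.2596)
End effector: (9.5749, -7.2596)

Answer: 9.5749 -7.2596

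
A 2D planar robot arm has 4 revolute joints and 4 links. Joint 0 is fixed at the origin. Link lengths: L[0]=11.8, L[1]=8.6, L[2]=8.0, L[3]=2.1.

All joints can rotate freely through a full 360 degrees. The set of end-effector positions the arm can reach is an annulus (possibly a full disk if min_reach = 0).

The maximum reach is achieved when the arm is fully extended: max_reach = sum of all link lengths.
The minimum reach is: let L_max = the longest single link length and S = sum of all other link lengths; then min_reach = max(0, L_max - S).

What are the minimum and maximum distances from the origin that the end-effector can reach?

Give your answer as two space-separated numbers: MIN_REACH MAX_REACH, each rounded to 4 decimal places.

Link lengths: [11.8, 8.6, 8.0, 2.1]
max_reach = 11.8 + 8.6 + 8 + 2.1 = 30.5
L_max = max([11.8, 8.6, 8.0, 2.1]) = 11.8
S (sum of others) = 30.5 - 11.8 = 18.7
min_reach = max(0, 11.8 - 18.7) = max(0, -6.9) = 0

Answer: 0.0000 30.5000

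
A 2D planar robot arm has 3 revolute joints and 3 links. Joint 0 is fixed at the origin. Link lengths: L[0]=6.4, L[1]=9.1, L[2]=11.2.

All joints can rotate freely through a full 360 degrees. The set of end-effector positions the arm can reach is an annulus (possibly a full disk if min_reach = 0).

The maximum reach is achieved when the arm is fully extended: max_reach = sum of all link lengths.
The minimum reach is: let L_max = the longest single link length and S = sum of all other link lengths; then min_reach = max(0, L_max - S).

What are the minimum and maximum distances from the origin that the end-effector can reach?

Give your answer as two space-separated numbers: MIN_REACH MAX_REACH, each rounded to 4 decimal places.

Link lengths: [6.4, 9.1, 11.2]
max_reach = 6.4 + 9.1 + 11.2 = 26.7
L_max = max([6.4, 9.1, 11.2]) = 11.2
S (sum of others) = 26.7 - 11.2 = 15.5
min_reach = max(0, 11.2 - 15.5) = max(0, -4.3) = 0

Answer: 0.0000 26.7000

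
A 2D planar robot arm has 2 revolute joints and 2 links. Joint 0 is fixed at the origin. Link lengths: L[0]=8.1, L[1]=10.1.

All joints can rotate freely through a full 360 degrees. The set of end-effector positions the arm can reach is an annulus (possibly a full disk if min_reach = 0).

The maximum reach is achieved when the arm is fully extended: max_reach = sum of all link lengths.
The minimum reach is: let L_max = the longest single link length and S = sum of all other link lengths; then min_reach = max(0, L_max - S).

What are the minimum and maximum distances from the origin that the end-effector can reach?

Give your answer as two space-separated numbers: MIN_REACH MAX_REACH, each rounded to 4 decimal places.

Answer: 2.0000 18.2000

Derivation:
Link lengths: [8.1, 10.1]
max_reach = 8.1 + 10.1 = 18.2
L_max = max([8.1, 10.1]) = 10.1
S (sum of others) = 18.2 - 10.1 = 8.1
min_reach = max(0, 10.1 - 8.1) = max(0, 2) = 2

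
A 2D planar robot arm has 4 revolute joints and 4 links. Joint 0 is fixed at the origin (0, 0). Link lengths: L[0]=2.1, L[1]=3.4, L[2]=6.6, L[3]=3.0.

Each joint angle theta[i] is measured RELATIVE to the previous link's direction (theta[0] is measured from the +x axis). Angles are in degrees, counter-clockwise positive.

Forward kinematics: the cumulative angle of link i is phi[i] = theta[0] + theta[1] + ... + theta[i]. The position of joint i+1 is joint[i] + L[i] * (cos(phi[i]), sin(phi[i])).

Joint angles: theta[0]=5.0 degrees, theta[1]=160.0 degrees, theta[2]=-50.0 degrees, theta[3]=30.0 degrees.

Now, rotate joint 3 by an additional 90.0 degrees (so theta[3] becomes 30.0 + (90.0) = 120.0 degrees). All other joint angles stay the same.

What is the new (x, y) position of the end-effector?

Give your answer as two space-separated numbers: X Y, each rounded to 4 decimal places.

joint[0] = (0.0000, 0.0000)  (base)
link 0: phi[0] = 5 = 5 deg
  cos(5 deg) = 0.9962, sin(5 deg) = 0.0872
  joint[1] = (0.0000, 0.0000) + 2.1 * (0.9962, 0.0872) = (0.0000 + 2.0920, 0.0000 + 0.1830) = (2.0920, 0.1830)
link 1: phi[1] = 5 + 160 = 165 deg
  cos(165 deg) = -0.9659, sin(165 deg) = 0.2588
  joint[2] = (2.0920, 0.1830) + 3.4 * (-0.9659, 0.2588) = (2.0920 + -3.2841, 0.1830 + 0.8800) = (-1.1921, 1.0630)
link 2: phi[2] = 5 + 160 + -50 = 115 deg
  cos(115 deg) = -0.4226, sin(115 deg) = 0.9063
  joint[3] = (-1.1921, 1.0630) + 6.6 * (-0.4226, 0.9063) = (-1.1921 + -2.7893, 1.0630 + 5.9816) = (-3.9814, 7.0446)
link 3: phi[3] = 5 + 160 + -50 + 120 = 235 deg
  cos(235 deg) = -0.5736, sin(235 deg) = -0.8192
  joint[4] = (-3.9814, 7.0446) + 3 * (-0.5736, -0.8192) = (-3.9814 + -1.7207, 7.0446 + -2.4575) = (-5.7021, 4.5872)
End effector: (-5.7021, 4.5872)

Answer: -5.7021 4.5872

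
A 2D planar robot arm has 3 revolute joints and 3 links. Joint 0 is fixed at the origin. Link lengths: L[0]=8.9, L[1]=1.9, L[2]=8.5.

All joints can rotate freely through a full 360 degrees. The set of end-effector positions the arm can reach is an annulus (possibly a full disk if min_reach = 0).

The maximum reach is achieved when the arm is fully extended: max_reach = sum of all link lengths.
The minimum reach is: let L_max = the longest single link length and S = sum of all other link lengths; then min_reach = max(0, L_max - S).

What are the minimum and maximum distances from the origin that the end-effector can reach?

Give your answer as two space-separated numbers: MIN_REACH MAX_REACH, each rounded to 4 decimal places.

Answer: 0.0000 19.3000

Derivation:
Link lengths: [8.9, 1.9, 8.5]
max_reach = 8.9 + 1.9 + 8.5 = 19.3
L_max = max([8.9, 1.9, 8.5]) = 8.9
S (sum of others) = 19.3 - 8.9 = 10.4
min_reach = max(0, 8.9 - 10.4) = max(0, -1.5) = 0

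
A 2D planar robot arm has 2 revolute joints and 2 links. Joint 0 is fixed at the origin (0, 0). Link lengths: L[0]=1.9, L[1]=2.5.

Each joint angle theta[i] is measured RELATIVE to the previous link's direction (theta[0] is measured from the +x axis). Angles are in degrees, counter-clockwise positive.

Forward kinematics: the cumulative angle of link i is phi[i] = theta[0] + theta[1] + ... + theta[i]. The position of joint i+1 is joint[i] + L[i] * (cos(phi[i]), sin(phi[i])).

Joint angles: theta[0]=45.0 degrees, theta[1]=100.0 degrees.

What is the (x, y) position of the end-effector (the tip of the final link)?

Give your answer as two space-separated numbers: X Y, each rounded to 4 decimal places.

joint[0] = (0.0000, 0.0000)  (base)
link 0: phi[0] = 45 = 45 deg
  cos(45 deg) = 0.7071, sin(45 deg) = 0.7071
  joint[1] = (0.0000, 0.0000) + 1.9 * (0.7071, 0.7071) = (0.0000 + 1.3435, 0.0000 + 1.3435) = (1.3435, 1.3435)
link 1: phi[1] = 45 + 100 = 145 deg
  cos(145 deg) = -0.8192, sin(145 deg) = 0.5736
  joint[2] = (1.3435, 1.3435) + 2.5 * (-0.8192, 0.5736) = (1.3435 + -2.0479, 1.3435 + 1.4339) = (-0.7044, 2.7774)
End effector: (-0.7044, 2.7774)

Answer: -0.7044 2.7774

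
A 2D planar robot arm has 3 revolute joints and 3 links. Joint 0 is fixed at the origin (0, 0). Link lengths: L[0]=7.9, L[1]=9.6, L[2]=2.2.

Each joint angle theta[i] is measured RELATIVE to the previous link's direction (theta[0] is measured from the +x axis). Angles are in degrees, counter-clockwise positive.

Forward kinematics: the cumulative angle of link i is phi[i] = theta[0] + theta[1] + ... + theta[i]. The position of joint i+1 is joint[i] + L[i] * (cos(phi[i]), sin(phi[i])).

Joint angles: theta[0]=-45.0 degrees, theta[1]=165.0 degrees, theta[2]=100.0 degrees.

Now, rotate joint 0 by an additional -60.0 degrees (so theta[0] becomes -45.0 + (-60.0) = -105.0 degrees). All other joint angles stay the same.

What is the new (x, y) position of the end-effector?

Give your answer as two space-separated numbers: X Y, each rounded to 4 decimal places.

Answer: 0.6880 1.4355

Derivation:
joint[0] = (0.0000, 0.0000)  (base)
link 0: phi[0] = -105 = -105 deg
  cos(-105 deg) = -0.2588, sin(-105 deg) = -0.9659
  joint[1] = (0.0000, 0.0000) + 7.9 * (-0.2588, -0.9659) = (0.0000 + -2.0447, 0.0000 + -7.6308) = (-2.0447, -7.6308)
link 1: phi[1] = -105 + 165 = 60 deg
  cos(60 deg) = 0.5000, sin(60 deg) = 0.8660
  joint[2] = (-2.0447, -7.6308) + 9.6 * (0.5000, 0.8660) = (-2.0447 + 4.8000, -7.6308 + 8.3138) = (2.7553, 0.6830)
link 2: phi[2] = -105 + 165 + 100 = 160 deg
  cos(160 deg) = -0.9397, sin(160 deg) = 0.3420
  joint[3] = (2.7553, 0.6830) + 2.2 * (-0.9397, 0.3420) = (2.7553 + -2.0673, 0.6830 + 0.7524) = (0.6880, 1.4355)
End effector: (0.6880, 1.4355)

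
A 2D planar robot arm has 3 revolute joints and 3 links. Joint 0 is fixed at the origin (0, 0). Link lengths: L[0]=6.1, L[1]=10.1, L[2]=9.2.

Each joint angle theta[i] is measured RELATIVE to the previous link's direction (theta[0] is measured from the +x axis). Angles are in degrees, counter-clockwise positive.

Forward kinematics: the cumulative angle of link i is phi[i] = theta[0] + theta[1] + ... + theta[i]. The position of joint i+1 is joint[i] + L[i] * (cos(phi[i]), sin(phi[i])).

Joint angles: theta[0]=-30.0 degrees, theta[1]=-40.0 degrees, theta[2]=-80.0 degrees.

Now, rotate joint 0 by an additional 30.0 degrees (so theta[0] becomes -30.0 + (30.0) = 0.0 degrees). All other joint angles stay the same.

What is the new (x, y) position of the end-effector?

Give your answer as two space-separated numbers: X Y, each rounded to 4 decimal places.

Answer: 9.2370 -14.4596

Derivation:
joint[0] = (0.0000, 0.0000)  (base)
link 0: phi[0] = 0 = 0 deg
  cos(0 deg) = 1.0000, sin(0 deg) = 0.0000
  joint[1] = (0.0000, 0.0000) + 6.1 * (1.0000, 0.0000) = (0.0000 + 6.1000, 0.0000 + 0.0000) = (6.1000, 0.0000)
link 1: phi[1] = 0 + -40 = -40 deg
  cos(-40 deg) = 0.7660, sin(-40 deg) = -0.6428
  joint[2] = (6.1000, 0.0000) + 10.1 * (0.7660, -0.6428) = (6.1000 + 7.7370, 0.0000 + -6.4922) = (13.8370, -6.4922)
link 2: phi[2] = 0 + -40 + -80 = -120 deg
  cos(-120 deg) = -0.5000, sin(-120 deg) = -0.8660
  joint[3] = (13.8370, -6.4922) + 9.2 * (-0.5000, -0.8660) = (13.8370 + -4.6000, -6.4922 + -7.9674) = (9.2370, -14.4596)
End effector: (9.2370, -14.4596)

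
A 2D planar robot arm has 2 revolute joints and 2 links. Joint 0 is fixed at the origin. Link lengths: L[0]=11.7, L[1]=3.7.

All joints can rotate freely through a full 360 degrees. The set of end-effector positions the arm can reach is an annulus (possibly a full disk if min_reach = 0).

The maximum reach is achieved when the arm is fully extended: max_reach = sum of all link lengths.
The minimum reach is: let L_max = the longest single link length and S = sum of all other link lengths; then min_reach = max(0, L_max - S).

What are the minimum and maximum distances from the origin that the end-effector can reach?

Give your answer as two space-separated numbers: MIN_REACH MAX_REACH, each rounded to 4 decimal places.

Answer: 8.0000 15.4000

Derivation:
Link lengths: [11.7, 3.7]
max_reach = 11.7 + 3.7 = 15.4
L_max = max([11.7, 3.7]) = 11.7
S (sum of others) = 15.4 - 11.7 = 3.7
min_reach = max(0, 11.7 - 3.7) = max(0, 8) = 8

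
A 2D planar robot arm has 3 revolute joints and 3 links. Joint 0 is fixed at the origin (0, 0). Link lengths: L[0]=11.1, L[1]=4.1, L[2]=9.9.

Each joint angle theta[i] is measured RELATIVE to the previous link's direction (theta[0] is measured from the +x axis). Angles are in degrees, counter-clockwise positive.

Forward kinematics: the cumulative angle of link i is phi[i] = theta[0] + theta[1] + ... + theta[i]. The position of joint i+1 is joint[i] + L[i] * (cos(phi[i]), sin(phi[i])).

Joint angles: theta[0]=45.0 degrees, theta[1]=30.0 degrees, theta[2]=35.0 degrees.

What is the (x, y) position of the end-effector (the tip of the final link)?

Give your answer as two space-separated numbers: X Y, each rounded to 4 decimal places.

Answer: 5.5240 21.1121

Derivation:
joint[0] = (0.0000, 0.0000)  (base)
link 0: phi[0] = 45 = 45 deg
  cos(45 deg) = 0.7071, sin(45 deg) = 0.7071
  joint[1] = (0.0000, 0.0000) + 11.1 * (0.7071, 0.7071) = (0.0000 + 7.8489, 0.0000 + 7.8489) = (7.8489, 7.8489)
link 1: phi[1] = 45 + 30 = 75 deg
  cos(75 deg) = 0.2588, sin(75 deg) = 0.9659
  joint[2] = (7.8489, 7.8489) + 4.1 * (0.2588, 0.9659) = (7.8489 + 1.0612, 7.8489 + 3.9603) = (8.9100, 11.8092)
link 2: phi[2] = 45 + 30 + 35 = 110 deg
  cos(110 deg) = -0.3420, sin(110 deg) = 0.9397
  joint[3] = (8.9100, 11.8092) + 9.9 * (-0.3420, 0.9397) = (8.9100 + -3.3860, 11.8092 + 9.3030) = (5.5240, 21.1121)
End effector: (5.5240, 21.1121)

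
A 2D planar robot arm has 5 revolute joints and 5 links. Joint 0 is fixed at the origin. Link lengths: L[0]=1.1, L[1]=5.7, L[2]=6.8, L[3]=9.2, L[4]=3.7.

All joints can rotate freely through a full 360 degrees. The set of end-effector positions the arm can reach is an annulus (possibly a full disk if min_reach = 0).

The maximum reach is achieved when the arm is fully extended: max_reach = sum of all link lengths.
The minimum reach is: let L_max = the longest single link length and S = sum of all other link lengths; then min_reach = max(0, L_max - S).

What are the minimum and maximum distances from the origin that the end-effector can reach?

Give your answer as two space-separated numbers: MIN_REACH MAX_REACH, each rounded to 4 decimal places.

Answer: 0.0000 26.5000

Derivation:
Link lengths: [1.1, 5.7, 6.8, 9.2, 3.7]
max_reach = 1.1 + 5.7 + 6.8 + 9.2 + 3.7 = 26.5
L_max = max([1.1, 5.7, 6.8, 9.2, 3.7]) = 9.2
S (sum of others) = 26.5 - 9.2 = 17.3
min_reach = max(0, 9.2 - 17.3) = max(0, -8.1) = 0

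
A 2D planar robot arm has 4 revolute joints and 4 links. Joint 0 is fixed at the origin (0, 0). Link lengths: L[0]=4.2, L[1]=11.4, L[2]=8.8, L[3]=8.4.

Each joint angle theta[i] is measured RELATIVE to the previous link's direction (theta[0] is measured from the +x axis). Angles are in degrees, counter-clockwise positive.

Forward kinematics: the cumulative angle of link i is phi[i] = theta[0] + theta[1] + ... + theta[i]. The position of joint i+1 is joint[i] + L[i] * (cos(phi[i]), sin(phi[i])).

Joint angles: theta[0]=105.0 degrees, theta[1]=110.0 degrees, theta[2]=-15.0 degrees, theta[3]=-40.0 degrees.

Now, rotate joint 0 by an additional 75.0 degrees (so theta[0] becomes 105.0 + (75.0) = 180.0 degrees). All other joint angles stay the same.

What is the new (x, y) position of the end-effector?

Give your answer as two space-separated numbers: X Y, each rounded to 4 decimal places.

Answer: -4.3520 -26.3599

Derivation:
joint[0] = (0.0000, 0.0000)  (base)
link 0: phi[0] = 180 = 180 deg
  cos(180 deg) = -1.0000, sin(180 deg) = 0.0000
  joint[1] = (0.0000, 0.0000) + 4.2 * (-1.0000, 0.0000) = (0.0000 + -4.2000, 0.0000 + 0.0000) = (-4.2000, 0.0000)
link 1: phi[1] = 180 + 110 = 290 deg
  cos(290 deg) = 0.3420, sin(290 deg) = -0.9397
  joint[2] = (-4.2000, 0.0000) + 11.4 * (0.3420, -0.9397) = (-4.2000 + 3.8990, 0.0000 + -10.7125) = (-0.3010, -10.7125)
link 2: phi[2] = 180 + 110 + -15 = 275 deg
  cos(275 deg) = 0.0872, sin(275 deg) = -0.9962
  joint[3] = (-0.3010, -10.7125) + 8.8 * (0.0872, -0.9962) = (-0.3010 + 0.7670, -10.7125 + -8.7665) = (0.4660, -19.4790)
link 3: phi[3] = 180 + 110 + -15 + -40 = 235 deg
  cos(235 deg) = -0.5736, sin(235 deg) = -0.8192
  joint[4] = (0.4660, -19.4790) + 8.4 * (-0.5736, -0.8192) = (0.4660 + -4.8180, -19.4790 + -6.8809) = (-4.3520, -26.3599)
End effector: (-4.3520, -26.3599)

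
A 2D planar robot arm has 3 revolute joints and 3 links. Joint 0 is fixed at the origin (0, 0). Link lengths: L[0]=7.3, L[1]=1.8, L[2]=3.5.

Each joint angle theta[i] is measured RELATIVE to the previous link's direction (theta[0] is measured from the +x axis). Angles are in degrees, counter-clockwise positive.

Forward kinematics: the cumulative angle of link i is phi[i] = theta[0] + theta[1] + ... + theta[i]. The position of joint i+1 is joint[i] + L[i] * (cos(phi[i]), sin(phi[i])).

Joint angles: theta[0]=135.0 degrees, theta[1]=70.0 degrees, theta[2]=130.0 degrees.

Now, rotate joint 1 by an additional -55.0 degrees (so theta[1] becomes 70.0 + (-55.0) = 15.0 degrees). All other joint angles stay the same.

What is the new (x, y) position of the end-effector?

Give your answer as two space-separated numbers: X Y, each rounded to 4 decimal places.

Answer: -6.1130 2.6151

Derivation:
joint[0] = (0.0000, 0.0000)  (base)
link 0: phi[0] = 135 = 135 deg
  cos(135 deg) = -0.7071, sin(135 deg) = 0.7071
  joint[1] = (0.0000, 0.0000) + 7.3 * (-0.7071, 0.7071) = (0.0000 + -5.1619, 0.0000 + 5.1619) = (-5.1619, 5.1619)
link 1: phi[1] = 135 + 15 = 150 deg
  cos(150 deg) = -0.8660, sin(150 deg) = 0.5000
  joint[2] = (-5.1619, 5.1619) + 1.8 * (-0.8660, 0.5000) = (-5.1619 + -1.5588, 5.1619 + 0.9000) = (-6.7207, 6.0619)
link 2: phi[2] = 135 + 15 + 130 = 280 deg
  cos(280 deg) = 0.1736, sin(280 deg) = -0.9848
  joint[3] = (-6.7207, 6.0619) + 3.5 * (0.1736, -0.9848) = (-6.7207 + 0.6078, 6.0619 + -3.4468) = (-6.1130, 2.6151)
End effector: (-6.1130, 2.6151)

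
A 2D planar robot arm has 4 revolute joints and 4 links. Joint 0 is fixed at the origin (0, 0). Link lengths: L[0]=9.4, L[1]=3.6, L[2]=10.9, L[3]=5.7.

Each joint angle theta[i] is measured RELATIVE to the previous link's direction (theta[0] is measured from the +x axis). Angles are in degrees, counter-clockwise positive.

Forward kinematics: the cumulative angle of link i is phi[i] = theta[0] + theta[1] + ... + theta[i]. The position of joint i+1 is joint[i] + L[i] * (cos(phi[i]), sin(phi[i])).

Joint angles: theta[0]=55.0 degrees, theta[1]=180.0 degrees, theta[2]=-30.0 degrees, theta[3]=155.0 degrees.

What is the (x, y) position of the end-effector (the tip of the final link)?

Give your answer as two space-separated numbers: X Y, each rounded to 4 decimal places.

Answer: -0.8520 0.1445

Derivation:
joint[0] = (0.0000, 0.0000)  (base)
link 0: phi[0] = 55 = 55 deg
  cos(55 deg) = 0.5736, sin(55 deg) = 0.8192
  joint[1] = (0.0000, 0.0000) + 9.4 * (0.5736, 0.8192) = (0.0000 + 5.3916, 0.0000 + 7.7000) = (5.3916, 7.7000)
link 1: phi[1] = 55 + 180 = 235 deg
  cos(235 deg) = -0.5736, sin(235 deg) = -0.8192
  joint[2] = (5.3916, 7.7000) + 3.6 * (-0.5736, -0.8192) = (5.3916 + -2.0649, 7.7000 + -2.9489) = (3.3267, 4.7511)
link 2: phi[2] = 55 + 180 + -30 = 205 deg
  cos(205 deg) = -0.9063, sin(205 deg) = -0.4226
  joint[3] = (3.3267, 4.7511) + 10.9 * (-0.9063, -0.4226) = (3.3267 + -9.8788, 4.7511 + -4.6065) = (-6.5520, 0.1445)
link 3: phi[3] = 55 + 180 + -30 + 155 = 360 deg
  cos(360 deg) = 1.0000, sin(360 deg) = -0.0000
  joint[4] = (-6.5520, 0.1445) + 5.7 * (1.0000, -0.0000) = (-6.5520 + 5.7000, 0.1445 + -0.0000) = (-0.8520, 0.1445)
End effector: (-0.8520, 0.1445)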